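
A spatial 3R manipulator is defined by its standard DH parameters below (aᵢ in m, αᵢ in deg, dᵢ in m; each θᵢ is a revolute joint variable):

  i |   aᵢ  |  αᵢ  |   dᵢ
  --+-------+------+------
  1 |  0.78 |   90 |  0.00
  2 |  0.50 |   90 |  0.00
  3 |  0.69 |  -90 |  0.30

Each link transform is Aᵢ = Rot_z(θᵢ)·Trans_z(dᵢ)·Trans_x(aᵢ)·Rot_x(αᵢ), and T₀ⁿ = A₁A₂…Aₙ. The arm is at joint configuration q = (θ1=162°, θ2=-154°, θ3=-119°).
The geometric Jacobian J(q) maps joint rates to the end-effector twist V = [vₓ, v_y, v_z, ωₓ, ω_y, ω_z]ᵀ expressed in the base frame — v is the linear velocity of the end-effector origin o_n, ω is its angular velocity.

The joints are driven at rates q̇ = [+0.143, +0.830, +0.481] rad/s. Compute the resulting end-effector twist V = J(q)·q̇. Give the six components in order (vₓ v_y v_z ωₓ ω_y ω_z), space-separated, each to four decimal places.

0.4140 -0.3788 -0.3599 0.4570 0.7242 0.5753

o_n = [-0.6618, -0.4195, 0.1971]
J₁: ẑ×o_n = [0.4195, -0.6618, 0.0000], ω = ẑ
J2: z=[0.3090, 0.9511, 0.0000] o=[-0.7418, 0.2410, 0.0000] → [0.1874, -0.0609, -0.2802, 0.3090, 0.9511, 0.0000]
J3: z=[0.4169, -0.1355, 0.8988] o=[-0.3144, 0.1022, -0.2192] → [0.4125, -0.4858, -0.2646, 0.4169, -0.1355, 0.8988]
V = J·q̇ = [0.4140, -0.3788, -0.3599, 0.4570, 0.7242, 0.5753]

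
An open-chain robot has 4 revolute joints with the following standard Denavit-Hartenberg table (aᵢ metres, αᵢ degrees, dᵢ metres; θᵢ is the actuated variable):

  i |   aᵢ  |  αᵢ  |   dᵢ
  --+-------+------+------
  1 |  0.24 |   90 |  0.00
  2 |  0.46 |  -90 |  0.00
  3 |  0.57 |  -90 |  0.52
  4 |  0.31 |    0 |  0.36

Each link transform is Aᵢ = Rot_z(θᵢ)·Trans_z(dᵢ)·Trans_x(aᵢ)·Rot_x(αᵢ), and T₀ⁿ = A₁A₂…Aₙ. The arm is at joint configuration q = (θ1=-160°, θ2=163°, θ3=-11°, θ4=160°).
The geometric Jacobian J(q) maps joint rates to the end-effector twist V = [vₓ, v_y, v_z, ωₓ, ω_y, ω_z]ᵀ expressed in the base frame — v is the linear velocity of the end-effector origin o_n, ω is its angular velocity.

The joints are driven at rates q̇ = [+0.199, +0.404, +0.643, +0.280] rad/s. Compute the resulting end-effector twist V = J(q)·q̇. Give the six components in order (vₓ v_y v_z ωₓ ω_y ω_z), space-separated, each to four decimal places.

-0.1493 -0.1573 -0.5018 0.1805 0.2031 -0.4003

o_n = [0.7118, -0.0604, -0.1613]
J₁: ẑ×o_n = [0.0604, 0.7118, -0.0000], ω = ẑ
J2: z=[-0.3420, 0.9397, 0.0000] o=[-0.2255, -0.0821, 0.0000] → [-0.1516, -0.0552, -0.8882, -0.3420, 0.9397, 0.0000]
J3: z=[0.2747, 0.1000, -0.9563] o=[0.1878, 0.0684, 0.1345] → [-0.1527, -0.4198, -0.0878, 0.2747, 0.1000, -0.9563]
J4: z=[0.5072, -0.8600, 0.0558] o=[0.7963, 0.4056, -0.1992] → [-0.0066, -0.0239, -0.3090, 0.5072, -0.8600, 0.0558]
V = J·q̇ = [-0.1493, -0.1573, -0.5018, 0.1805, 0.2031, -0.4003]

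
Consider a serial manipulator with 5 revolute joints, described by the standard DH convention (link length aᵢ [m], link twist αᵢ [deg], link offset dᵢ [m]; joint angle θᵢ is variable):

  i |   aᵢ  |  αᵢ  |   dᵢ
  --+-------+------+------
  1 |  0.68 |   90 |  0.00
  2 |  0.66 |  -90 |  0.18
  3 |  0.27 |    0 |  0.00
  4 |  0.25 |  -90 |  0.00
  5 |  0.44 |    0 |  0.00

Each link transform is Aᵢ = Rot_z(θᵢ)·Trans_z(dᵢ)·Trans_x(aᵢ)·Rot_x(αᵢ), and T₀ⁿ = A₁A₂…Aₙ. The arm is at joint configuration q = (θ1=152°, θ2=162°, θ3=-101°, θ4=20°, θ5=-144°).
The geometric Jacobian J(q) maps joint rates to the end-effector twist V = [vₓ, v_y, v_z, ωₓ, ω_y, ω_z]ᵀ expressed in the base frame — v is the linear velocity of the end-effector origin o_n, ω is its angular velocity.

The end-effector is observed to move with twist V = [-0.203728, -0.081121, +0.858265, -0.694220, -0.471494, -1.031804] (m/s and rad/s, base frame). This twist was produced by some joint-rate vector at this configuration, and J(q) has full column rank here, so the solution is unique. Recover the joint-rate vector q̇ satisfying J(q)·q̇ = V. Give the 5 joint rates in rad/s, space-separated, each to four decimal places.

o_n = [0.1270, 0.3180, -0.0631]
J₁: ẑ×o_n = [-0.3180, 0.1270, 0.0000], ω = ẑ
J2: z=[0.4695, 0.8829, 0.0000] o=[-0.6004, 0.3192, 0.0000] → [-0.0557, 0.0296, -0.6429, 0.4695, 0.8829, 0.0000]
J3: z=[0.2728, -0.1451, -0.9511] o=[0.0383, 0.1835, 0.2040] → [0.1666, -0.0115, 0.0496, 0.2728, -0.1451, -0.9511]
J4: z=[0.2728, -0.1451, -0.9511] o=[0.1195, 0.4405, 0.1880] → [-0.0801, 0.0614, -0.0323, 0.2728, -0.1451, -0.9511]
J5: z=[0.7560, -0.5791, 0.3052] o=[0.2683, 0.6411, 0.2001] → [0.2510, 0.1558, -0.3260, 0.7560, -0.5791, 0.3052]
q̇ = J⁺·V = [0.4350, -0.8730, 0.8020, 0.4720, -0.8360]

0.4350 -0.8730 0.8020 0.4720 -0.8360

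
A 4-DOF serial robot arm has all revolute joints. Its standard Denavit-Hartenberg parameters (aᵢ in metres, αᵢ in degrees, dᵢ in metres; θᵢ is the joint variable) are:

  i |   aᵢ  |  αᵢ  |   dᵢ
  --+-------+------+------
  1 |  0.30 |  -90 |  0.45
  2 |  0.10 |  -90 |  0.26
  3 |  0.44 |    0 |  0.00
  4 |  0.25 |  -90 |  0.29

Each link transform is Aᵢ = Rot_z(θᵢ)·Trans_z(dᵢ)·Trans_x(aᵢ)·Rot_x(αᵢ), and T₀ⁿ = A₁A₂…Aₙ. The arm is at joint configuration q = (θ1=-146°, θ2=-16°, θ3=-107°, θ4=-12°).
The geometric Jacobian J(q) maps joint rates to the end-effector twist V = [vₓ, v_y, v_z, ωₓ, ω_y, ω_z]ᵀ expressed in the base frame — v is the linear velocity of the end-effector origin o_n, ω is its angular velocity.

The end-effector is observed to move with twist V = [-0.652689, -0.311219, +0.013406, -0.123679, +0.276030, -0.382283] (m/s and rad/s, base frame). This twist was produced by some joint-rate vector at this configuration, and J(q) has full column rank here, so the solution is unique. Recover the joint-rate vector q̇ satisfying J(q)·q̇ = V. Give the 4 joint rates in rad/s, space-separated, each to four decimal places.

-0.5630 -0.2980 0.3780 -0.5660

o_n = [0.3074, -0.8776, 0.1299]
J₁: ẑ×o_n = [0.8776, 0.3074, -0.0000], ω = ẑ
J2: z=[0.5592, -0.8290, 0.0000] o=[-0.2487, -0.1678, 0.4500] → [0.2653, 0.1790, 0.0641, 0.5592, -0.8290, 0.0000]
J3: z=[-0.2285, -0.1541, -0.9613] o=[-0.1830, -0.4371, 0.4776] → [-0.3699, -0.5508, 0.1763, -0.2285, -0.1541, -0.9613]
J4: z=[-0.2285, -0.1541, -0.9613] o=[0.1548, -0.7167, 0.4421] → [-0.1065, -0.2180, 0.0603, -0.2285, -0.1541, -0.9613]
q̇ = J⁺·V = [-0.5630, -0.2980, 0.3780, -0.5660]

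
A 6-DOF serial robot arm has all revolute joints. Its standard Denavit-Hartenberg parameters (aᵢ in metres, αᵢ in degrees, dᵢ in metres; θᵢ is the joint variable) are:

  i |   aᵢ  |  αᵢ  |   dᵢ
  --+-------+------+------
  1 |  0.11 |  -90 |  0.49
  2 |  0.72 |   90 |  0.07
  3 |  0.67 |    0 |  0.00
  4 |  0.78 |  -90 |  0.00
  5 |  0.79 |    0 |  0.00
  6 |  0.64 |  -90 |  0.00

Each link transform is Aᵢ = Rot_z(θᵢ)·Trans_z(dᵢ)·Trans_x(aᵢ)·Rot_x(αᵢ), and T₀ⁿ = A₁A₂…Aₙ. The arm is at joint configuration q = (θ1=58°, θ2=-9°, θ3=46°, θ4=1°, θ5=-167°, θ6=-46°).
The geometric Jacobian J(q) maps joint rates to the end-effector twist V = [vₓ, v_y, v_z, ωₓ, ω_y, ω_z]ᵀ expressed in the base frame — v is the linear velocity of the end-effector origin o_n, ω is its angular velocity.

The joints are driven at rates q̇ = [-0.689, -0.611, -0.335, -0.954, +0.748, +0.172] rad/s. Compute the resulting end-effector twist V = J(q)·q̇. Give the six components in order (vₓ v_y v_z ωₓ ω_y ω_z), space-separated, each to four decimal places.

0.1557 -0.6697 1.4990 -0.2592 -0.3839 -2.0674

o_n = [0.3634, 0.8965, 0.4505]
J₁: ẑ×o_n = [-0.8965, 0.3634, 0.0000], ω = ẑ
J2: z=[-0.8480, 0.5299, 0.0000] o=[0.0583, 0.0933, 0.4900] → [-0.0209, -0.0335, -0.8429, -0.8480, 0.5299, 0.0000]
J3: z=[-0.0829, -0.1327, 0.9877] o=[0.3758, 0.7335, 0.6026] → [-0.1409, -0.0248, -0.0152, -0.0829, -0.1327, 0.9877]
J4: z=[-0.0829, -0.1327, 0.9877] o=[0.2106, 1.3787, 0.6754] → [0.5060, 0.1322, 0.0602, -0.0829, -0.1327, 0.9877]
J5: z=[-0.9612, -0.2512, -0.1144] o=[0.0053, 2.1266, 0.7587] → [-0.0633, -0.3371, 1.2722, -0.9612, -0.2512, -0.1144]
J6: z=[-0.9612, -0.2512, -0.1144] o=[0.1932, 1.3649, 0.8521] → [0.0473, -0.4054, 0.4930, -0.9612, -0.2512, -0.1144]
V = J·q̇ = [0.1557, -0.6697, 1.4990, -0.2592, -0.3839, -2.0674]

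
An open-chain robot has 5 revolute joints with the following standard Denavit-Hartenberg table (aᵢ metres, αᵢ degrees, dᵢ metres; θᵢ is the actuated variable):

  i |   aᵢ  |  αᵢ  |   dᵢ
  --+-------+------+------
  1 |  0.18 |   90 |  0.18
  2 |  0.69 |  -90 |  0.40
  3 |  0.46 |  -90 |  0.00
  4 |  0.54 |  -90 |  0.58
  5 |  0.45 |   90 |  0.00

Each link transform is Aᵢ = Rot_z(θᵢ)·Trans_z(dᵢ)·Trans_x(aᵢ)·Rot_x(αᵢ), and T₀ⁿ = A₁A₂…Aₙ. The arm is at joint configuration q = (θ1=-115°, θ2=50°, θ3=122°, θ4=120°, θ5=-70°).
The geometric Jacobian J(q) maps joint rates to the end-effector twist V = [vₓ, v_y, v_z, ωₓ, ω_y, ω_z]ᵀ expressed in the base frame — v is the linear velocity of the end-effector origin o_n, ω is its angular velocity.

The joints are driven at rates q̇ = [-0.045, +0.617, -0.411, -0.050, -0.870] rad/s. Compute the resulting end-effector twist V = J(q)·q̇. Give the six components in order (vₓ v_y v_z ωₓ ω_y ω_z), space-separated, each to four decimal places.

0.4979 -0.0260 0.0793 -0.1330 -0.3999 -0.8622

o_n = [-0.9680, -0.0988, -0.3751]
J₁: ẑ×o_n = [0.0988, -0.9680, 0.0000], ω = ẑ
J2: z=[-0.9063, 0.4226, 0.0000] o=[-0.0761, -0.1631, 0.1800] → [-0.2346, -0.5031, 0.3187, -0.9063, 0.4226, 0.0000]
J3: z=[0.3237, 0.6943, 0.6428] o=[-0.6260, -0.3961, 0.7086] → [-0.9434, 0.1310, 0.3337, 0.3237, 0.6943, 0.6428]
J4: z=[-0.2499, 0.7180, -0.6496] o=[-0.2063, -0.4189, 0.5218] → [-0.4361, 0.2707, 0.4670, -0.2499, 0.7180, -0.6496]
J5: z=[-0.6284, 0.3902, 0.6729] o=[-0.7490, -0.3137, -0.0460] → [-0.2730, -0.3542, -0.0496, -0.6284, 0.3902, 0.6729]
V = J·q̇ = [0.4979, -0.0260, 0.0793, -0.1330, -0.3999, -0.8622]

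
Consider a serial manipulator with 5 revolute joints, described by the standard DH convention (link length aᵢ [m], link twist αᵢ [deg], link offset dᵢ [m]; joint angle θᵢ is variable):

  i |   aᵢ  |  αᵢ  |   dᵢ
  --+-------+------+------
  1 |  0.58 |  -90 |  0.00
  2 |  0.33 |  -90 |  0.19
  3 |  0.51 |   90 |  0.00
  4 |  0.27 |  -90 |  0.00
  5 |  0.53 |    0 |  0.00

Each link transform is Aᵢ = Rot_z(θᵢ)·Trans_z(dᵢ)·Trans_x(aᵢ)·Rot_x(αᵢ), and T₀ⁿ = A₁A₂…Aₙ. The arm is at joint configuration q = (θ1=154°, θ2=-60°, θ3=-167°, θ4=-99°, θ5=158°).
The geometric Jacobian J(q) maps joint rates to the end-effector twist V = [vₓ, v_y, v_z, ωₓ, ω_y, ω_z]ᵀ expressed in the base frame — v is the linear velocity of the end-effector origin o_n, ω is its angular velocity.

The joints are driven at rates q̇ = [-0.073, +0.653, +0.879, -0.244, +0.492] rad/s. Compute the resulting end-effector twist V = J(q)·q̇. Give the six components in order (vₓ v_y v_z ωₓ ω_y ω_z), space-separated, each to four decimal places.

-0.0972 -0.1268 0.0188 -0.8746 -0.6861 -0.8365

o_n = [-0.8432, -0.1517, -0.2445]
J₁: ẑ×o_n = [0.1517, -0.8432, 0.0000], ω = ẑ
J2: z=[-0.4384, -0.8988, 0.0000] o=[-0.5213, 0.2543, 0.0000] → [0.2197, -0.1072, -0.1114, -0.4384, -0.8988, 0.0000]
J3: z=[-0.7784, 0.3796, -0.5000] o=[-0.7529, 0.1558, 0.2858] → [-0.3551, -0.3676, 0.2736, -0.7784, 0.3796, -0.5000]
J4: z=[0.5282, 0.8265, -0.1948] o=[-0.5799, -0.0562, -0.1446] → [-0.1012, 0.1041, 0.1672, 0.5282, 0.8265, -0.1948]
J5: z=[0.4569, -0.4700, -0.7552] o=[-0.3866, -0.1399, 0.0244] → [0.1175, 0.4677, -0.2200, 0.4569, -0.4700, -0.7552]
V = J·q̇ = [-0.0972, -0.1268, 0.0188, -0.8746, -0.6861, -0.8365]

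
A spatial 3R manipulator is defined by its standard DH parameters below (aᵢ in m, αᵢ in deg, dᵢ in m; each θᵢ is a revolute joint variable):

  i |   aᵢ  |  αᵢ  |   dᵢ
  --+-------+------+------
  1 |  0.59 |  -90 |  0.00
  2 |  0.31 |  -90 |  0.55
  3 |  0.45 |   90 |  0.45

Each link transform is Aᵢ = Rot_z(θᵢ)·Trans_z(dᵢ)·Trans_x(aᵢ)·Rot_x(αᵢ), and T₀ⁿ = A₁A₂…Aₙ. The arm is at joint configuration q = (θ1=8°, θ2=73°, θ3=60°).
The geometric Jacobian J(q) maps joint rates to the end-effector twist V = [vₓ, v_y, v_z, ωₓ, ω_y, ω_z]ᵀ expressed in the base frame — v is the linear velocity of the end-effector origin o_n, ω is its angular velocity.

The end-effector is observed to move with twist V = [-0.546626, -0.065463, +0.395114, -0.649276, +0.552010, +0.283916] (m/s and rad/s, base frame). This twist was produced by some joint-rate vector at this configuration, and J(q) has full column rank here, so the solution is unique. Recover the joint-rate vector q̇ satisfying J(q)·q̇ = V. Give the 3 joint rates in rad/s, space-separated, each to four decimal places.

0.4570 0.6370 0.5920

o_n = [0.2907, 0.2027, -0.6432]
J₁: ẑ×o_n = [-0.2027, 0.2907, 0.0000], ω = ẑ
J2: z=[-0.1392, 0.9903, 0.0000] o=[0.5843, 0.0821, 0.0000] → [-0.6369, -0.0895, 0.2739, -0.1392, 0.9903, 0.0000]
J3: z=[-0.9470, -0.1331, -0.2924] o=[0.5975, 0.6394, -0.2965] → [-0.0815, -0.2387, 0.3727, -0.9470, -0.1331, -0.2924]
q̇ = J⁺·V = [0.4570, 0.6370, 0.5920]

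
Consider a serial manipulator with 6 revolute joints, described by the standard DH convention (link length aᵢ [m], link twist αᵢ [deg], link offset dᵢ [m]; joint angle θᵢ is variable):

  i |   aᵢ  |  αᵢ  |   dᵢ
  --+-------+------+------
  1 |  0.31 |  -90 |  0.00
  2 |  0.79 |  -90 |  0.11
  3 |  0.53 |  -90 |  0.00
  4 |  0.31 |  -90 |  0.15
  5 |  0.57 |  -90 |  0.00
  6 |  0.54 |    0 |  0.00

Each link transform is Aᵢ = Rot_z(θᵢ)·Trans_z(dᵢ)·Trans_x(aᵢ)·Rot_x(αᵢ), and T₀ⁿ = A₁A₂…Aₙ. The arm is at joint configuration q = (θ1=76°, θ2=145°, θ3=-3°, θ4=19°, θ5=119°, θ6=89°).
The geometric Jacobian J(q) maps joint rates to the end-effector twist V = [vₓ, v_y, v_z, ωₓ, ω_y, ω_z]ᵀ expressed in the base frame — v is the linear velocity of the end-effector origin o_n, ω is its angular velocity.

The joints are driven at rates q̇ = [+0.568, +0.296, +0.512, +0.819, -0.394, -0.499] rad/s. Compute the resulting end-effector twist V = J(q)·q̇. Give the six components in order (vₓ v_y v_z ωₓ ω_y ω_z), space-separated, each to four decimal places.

o_n = [-0.7822, -1.0511, -0.4520]
J₁: ẑ×o_n = [1.0511, -0.7822, 0.0000], ω = ẑ
J2: z=[-0.9703, 0.2419, 0.0000] o=[0.0750, 0.3008, 0.0000] → [-0.1094, -0.4386, 1.5191, -0.9703, 0.2419, 0.0000]
J3: z=[-0.1388, -0.5565, 0.8192] o=[-0.1883, -0.3005, -0.4531] → [0.6142, -0.4863, -0.2264, -0.1388, -0.5565, 0.8192]
J4: z=[0.9586, -0.2832, -0.0300] o=[-0.3201, -0.7145, -0.7567] → [-0.0964, -0.2782, -0.4535, 0.9586, -0.2832, -0.0300]
J5: z=[0.2122, 0.7805, -0.5880] o=[-0.2352, -0.9297, -1.0118] → [0.3655, 0.2029, 0.4012, 0.2122, 0.7805, -0.5880]
J6: z=[0.6309, 0.3502, 0.6924] o=[-0.6606, -0.6345, -0.7734] → [0.4009, -0.2870, -0.2202, 0.6309, 0.3502, 0.6924]
V = J·q̇ = [0.4561, -0.9877, -0.0859, 0.0284, -0.9275, 0.8490]

0.4561 -0.9877 -0.0859 0.0284 -0.9275 0.8490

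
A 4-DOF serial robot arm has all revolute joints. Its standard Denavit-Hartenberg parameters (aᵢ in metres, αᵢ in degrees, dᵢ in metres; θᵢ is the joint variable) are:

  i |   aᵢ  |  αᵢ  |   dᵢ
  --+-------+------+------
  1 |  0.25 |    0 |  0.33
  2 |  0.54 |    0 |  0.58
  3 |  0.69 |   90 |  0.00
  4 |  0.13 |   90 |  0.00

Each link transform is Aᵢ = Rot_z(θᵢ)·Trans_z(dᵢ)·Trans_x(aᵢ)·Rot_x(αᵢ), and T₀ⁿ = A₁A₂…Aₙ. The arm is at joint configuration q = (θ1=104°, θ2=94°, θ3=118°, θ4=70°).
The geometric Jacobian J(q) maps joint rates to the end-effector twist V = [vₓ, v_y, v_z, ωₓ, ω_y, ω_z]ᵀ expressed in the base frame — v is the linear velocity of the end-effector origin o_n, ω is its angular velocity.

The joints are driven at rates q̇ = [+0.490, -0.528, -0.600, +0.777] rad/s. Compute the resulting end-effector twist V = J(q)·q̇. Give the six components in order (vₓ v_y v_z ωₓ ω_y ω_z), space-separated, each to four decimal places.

o_n = [-0.0457, -0.4345, 1.0322]
J₁: ẑ×o_n = [0.4345, -0.0457, 0.0000], ω = ẑ
J2: z=[0.0000, 0.0000, 1.0000] o=[-0.0605, 0.2426, 0.3300] → [0.6771, 0.0148, -0.0000, 0.0000, 0.0000, 1.0000]
J3: z=[0.0000, 0.0000, 1.0000] o=[-0.5741, 0.0757, 0.9100] → [0.5102, 0.5283, -0.0000, 0.0000, 0.0000, 1.0000]
J4: z=[-0.6947, -0.7193, 0.0000] o=[-0.0777, -0.4036, 0.9100] → [-0.0879, 0.0849, 0.0445, -0.6947, -0.7193, 0.0000]
V = J·q̇ = [-0.5190, -0.2813, 0.0345, -0.5397, -0.5589, -0.6380]

-0.5190 -0.2813 0.0345 -0.5397 -0.5589 -0.6380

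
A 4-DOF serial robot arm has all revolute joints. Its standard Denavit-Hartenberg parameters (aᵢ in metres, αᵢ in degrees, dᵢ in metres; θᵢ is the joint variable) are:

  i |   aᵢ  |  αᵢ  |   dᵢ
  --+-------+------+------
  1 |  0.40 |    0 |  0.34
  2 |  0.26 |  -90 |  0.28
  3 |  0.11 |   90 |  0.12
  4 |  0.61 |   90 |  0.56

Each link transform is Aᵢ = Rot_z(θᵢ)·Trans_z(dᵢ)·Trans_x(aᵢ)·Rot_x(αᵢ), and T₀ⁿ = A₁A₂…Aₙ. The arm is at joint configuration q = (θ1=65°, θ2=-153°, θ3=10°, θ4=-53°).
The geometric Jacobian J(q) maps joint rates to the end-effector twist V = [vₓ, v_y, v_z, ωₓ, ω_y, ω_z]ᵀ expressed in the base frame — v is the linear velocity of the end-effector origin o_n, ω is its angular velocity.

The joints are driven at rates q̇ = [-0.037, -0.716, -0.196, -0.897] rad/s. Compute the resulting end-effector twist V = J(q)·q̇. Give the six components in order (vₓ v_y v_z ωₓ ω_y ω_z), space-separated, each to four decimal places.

o_n = [-0.1690, -0.4769, 1.0886]
J₁: ẑ×o_n = [0.4769, -0.1690, 0.0000], ω = ẑ
J2: z=[0.0000, 0.0000, 1.0000] o=[0.1690, 0.3625, 0.3400] → [0.8394, -0.3381, 0.0000, 0.0000, 0.0000, 1.0000]
J3: z=[0.9994, 0.0349, 0.0000] o=[0.1781, 0.1027, 0.6200] → [0.0164, -0.4684, -0.5671, 0.9994, 0.0349, 0.0000]
J4: z=[0.0061, -0.1735, 0.9848] o=[0.3018, -0.0014, 0.6009] → [0.3836, -0.4667, -0.0846, 0.0061, -0.1735, 0.9848]
V = J·q̇ = [-0.9660, 0.7587, 0.1870, -0.2013, 0.1488, -1.6364]

-0.9660 0.7587 0.1870 -0.2013 0.1488 -1.6364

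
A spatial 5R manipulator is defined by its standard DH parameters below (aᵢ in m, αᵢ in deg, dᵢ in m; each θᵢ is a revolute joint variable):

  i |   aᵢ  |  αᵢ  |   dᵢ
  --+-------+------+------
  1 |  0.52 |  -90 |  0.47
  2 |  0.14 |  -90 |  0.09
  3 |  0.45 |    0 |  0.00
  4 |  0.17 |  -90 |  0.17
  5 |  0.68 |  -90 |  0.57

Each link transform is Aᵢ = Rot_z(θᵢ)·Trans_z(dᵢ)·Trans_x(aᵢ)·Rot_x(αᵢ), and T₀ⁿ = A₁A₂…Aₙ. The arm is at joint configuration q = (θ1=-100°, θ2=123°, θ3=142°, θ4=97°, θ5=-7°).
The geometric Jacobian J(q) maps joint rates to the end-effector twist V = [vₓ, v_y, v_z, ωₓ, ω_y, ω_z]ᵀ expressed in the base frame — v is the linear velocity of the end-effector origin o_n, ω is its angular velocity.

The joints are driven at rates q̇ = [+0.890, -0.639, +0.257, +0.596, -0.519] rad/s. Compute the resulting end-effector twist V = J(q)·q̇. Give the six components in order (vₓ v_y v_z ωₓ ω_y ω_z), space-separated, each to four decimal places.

0.6426 1.5659 -0.5756 -0.8104 0.6233 1.7277

o_n = [0.7494, -0.5340, 0.7429]
J₁: ẑ×o_n = [0.5340, 0.7494, -0.0000], ω = ẑ
J2: z=[0.9848, -0.1736, 0.0000] o=[-0.0903, -0.5121, 0.4700] → [-0.0474, -0.2688, 0.1243, 0.9848, -0.1736, 0.0000]
J3: z=[0.1456, 0.8259, 0.5446] o=[0.0116, -0.4526, 0.3526] → [0.3667, 0.3450, -0.6213, 0.1456, 0.8259, 0.5446]
J4: z=[0.1456, 0.8259, 0.5446] o=[-0.2948, -0.5947, 0.6500] → [0.0437, 0.5552, -0.8536, 0.1456, 0.8259, 0.5446]
J5: z=[0.5883, 0.3703, -0.7189] o=[-0.1348, -0.5266, 0.8160] → [-0.0324, -0.5927, -0.3318, 0.5883, 0.3703, -0.7189]
V = J·q̇ = [0.6426, 1.5659, -0.5756, -0.8104, 0.6233, 1.7277]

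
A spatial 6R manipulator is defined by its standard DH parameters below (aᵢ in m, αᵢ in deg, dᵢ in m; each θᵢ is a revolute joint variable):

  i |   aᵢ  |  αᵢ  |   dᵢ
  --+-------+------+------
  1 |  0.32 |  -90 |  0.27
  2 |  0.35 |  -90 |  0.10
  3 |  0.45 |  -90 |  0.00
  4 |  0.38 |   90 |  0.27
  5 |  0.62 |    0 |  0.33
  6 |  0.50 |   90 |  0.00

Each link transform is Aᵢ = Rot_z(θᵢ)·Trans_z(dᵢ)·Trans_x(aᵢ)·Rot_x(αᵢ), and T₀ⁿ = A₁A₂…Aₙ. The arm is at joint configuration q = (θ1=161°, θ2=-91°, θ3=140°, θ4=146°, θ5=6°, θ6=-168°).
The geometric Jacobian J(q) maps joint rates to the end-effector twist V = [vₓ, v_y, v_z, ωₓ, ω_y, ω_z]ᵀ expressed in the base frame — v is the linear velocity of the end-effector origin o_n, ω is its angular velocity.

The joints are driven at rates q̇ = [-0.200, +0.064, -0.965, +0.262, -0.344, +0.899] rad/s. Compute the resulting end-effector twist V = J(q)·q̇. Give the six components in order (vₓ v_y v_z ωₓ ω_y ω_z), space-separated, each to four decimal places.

o_n = [0.1977, -0.1822, 0.3391]
J₁: ẑ×o_n = [0.1822, 0.1977, -0.0000], ω = ẑ
J2: z=[-0.3256, -0.9455, 0.0000] o=[-0.3026, 0.1042, 0.2700] → [-0.0653, 0.0225, 0.5663, -0.3256, -0.9455, 0.0000]
J3: z=[-0.9454, 0.3255, 0.0175] o=[-0.3293, 0.0076, 0.6199] → [-0.0881, -0.2563, 0.0079, -0.9454, 0.3255, 0.0175]
J4: z=[-0.2600, -0.7207, -0.6427] o=[-0.2409, 0.2831, 0.2753] → [-0.3450, -0.2653, 0.4370, -0.2600, -0.7207, -0.6427]
J5: z=[0.8937, 0.0724, -0.4428] o=[-0.1721, -0.1735, 0.3393] → [-0.0039, -0.1635, -0.0346, 0.8937, 0.0724, -0.4428]
J6: z=[0.8937, 0.0724, -0.4428] o=[0.3314, -0.6214, 0.5371] → [0.1801, 0.2362, 0.4022, 0.8937, 0.0724, -0.4428]
V = J·q̇ = [0.1173, 0.4083, 0.5166, 1.3193, -0.5233, -0.6310]

0.1173 0.4083 0.5166 1.3193 -0.5233 -0.6310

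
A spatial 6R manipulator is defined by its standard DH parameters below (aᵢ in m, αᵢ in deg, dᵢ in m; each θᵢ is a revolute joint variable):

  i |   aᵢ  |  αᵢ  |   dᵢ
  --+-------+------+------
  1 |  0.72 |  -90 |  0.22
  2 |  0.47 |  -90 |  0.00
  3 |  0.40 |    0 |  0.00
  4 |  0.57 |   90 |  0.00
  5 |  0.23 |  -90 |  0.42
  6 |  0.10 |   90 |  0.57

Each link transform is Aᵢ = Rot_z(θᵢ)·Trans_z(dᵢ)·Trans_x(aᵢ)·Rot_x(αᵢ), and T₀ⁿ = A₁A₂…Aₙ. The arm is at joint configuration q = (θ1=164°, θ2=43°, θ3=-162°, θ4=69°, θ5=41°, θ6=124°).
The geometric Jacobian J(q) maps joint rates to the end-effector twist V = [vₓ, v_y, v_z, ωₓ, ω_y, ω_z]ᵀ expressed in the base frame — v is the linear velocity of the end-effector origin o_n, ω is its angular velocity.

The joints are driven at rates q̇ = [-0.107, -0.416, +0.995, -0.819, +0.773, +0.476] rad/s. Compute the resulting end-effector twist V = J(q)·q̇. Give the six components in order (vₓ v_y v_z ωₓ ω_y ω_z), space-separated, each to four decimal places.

o_n = [-0.2688, -0.3733, 0.0020]
J₁: ẑ×o_n = [0.3733, -0.2688, 0.0000], ω = ẑ
J2: z=[-0.2756, -0.9613, 0.0000] o=[-0.6921, 0.1985, 0.2200] → [0.2095, -0.0601, 0.5645, -0.2756, -0.9613, 0.0000]
J3: z=[0.6556, -0.1880, -0.7314] o=[-1.0225, 0.2932, -0.1005] → [-0.5067, -0.6185, -0.2953, 0.6556, -0.1880, -0.7314]
J4: z=[0.6556, -0.1880, -0.7314] o=[-0.7892, 0.0977, 0.1589] → [-0.3150, -0.2777, -0.2110, 0.6556, -0.1880, -0.7314]
J5: z=[0.7165, -0.1510, 0.6811] o=[-0.9251, -0.4555, 0.1793] → [-0.0292, 0.5739, 0.1580, 0.7165, -0.1510, 0.6811]
J6: z=[0.6512, 0.4948, -0.5754] o=[-0.5666, -0.7157, 0.3611] → [0.0193, 0.0625, 0.0756, 0.6512, 0.4948, -0.5754]
V = J·q̇ = [-0.3867, 0.1392, -0.1977, 1.0939, 0.4856, 0.0169]

-0.3867 0.1392 -0.1977 1.0939 0.4856 0.0169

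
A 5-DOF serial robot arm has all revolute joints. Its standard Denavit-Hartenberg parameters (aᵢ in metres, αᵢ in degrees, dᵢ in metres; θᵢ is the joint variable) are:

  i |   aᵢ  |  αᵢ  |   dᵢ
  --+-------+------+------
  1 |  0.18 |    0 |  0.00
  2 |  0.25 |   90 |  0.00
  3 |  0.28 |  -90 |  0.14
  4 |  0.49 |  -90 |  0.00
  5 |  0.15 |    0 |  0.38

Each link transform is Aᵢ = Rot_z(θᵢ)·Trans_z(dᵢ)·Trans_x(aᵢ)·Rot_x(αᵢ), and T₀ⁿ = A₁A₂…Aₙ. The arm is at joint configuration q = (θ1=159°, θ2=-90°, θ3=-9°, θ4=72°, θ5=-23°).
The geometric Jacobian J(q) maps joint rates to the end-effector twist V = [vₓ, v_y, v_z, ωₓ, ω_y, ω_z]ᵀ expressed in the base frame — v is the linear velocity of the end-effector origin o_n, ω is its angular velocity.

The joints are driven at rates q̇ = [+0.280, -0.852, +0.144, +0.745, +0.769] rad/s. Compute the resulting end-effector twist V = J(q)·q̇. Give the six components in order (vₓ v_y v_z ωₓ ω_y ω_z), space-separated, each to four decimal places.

o_n = [-0.5719, 0.6163, 0.0403]
J₁: ẑ×o_n = [-0.6163, -0.5719, 0.0000], ω = ẑ
J2: z=[0.0000, 0.0000, 1.0000] o=[-0.1680, 0.0645, 0.0000] → [-0.5518, -0.4038, 0.0000, 0.0000, 0.0000, 1.0000]
J3: z=[0.9336, -0.3584, 0.0000] o=[-0.0785, 0.2979, 0.0000] → [-0.0144, -0.0376, 0.1205, 0.9336, -0.3584, 0.0000]
J4: z=[0.0561, 0.1460, 0.9877] o=[0.1514, 0.5059, -0.0438] → [-0.0968, -0.7190, 0.1118, 0.0561, 0.1460, 0.9877]
J5: z=[-0.6251, -0.7662, 0.1488] o=[-0.2301, 0.8125, -0.0675] → [-0.0534, 0.0165, -0.1392, -0.6251, -0.7662, 0.1488]
V = J·q̇ = [0.1824, -0.3445, -0.0064, -0.3045, -0.5320, 0.2782]

0.1824 -0.3445 -0.0064 -0.3045 -0.5320 0.2782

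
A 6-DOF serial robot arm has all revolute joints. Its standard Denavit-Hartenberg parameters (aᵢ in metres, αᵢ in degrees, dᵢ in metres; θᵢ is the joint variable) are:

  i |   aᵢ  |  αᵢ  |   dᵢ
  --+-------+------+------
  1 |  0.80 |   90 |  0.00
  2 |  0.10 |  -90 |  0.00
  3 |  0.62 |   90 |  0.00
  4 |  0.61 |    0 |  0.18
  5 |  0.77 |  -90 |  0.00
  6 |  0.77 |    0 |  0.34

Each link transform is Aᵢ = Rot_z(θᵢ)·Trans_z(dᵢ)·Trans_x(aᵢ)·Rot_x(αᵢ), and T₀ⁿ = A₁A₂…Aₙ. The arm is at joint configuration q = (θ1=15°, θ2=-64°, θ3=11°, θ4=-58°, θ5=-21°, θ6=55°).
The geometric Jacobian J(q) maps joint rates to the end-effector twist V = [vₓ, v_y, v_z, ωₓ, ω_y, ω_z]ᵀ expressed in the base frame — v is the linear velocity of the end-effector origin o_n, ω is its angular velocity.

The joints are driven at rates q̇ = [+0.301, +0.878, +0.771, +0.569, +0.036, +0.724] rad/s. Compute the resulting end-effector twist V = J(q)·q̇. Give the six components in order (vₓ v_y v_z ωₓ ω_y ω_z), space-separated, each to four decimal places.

2.0858 2.1658 -0.5156 1.4794 -0.9870 -0.0312

o_n = [-0.2088, 0.7000, -2.0630]
J₁: ẑ×o_n = [-0.7000, -0.2088, 0.0000], ω = ẑ
J2: z=[0.2588, -0.9659, 0.0000] o=[0.7727, 0.2071, 0.0000] → [1.9927, 0.5339, -0.8205, 0.2588, -0.9659, 0.0000]
J3: z=[0.8682, 0.2326, 0.4384] o=[0.8151, 0.2184, -0.0899] → [-0.6701, 1.2641, 0.6563, 0.8682, 0.2326, 0.4384]
J4: z=[0.3349, -0.9265, -0.1715] o=[1.0422, 0.4017, -0.6369] → [1.3725, 0.6921, -1.0592, 0.3349, -0.9265, -0.1715]
J5: z=[0.3349, -0.9265, -0.1715] o=[0.7717, 0.2102, -1.1797] → [0.9023, 0.4639, -0.7445, 0.3349, -0.9265, -0.1715]
J6: z=[0.5252, 0.3346, -0.7824] o=[0.1693, 0.0778, -1.6407] → [0.3456, 0.5177, 0.4533, 0.5252, 0.3346, -0.7824]
V = J·q̇ = [2.0858, 2.1658, -0.5156, 1.4794, -0.9870, -0.0312]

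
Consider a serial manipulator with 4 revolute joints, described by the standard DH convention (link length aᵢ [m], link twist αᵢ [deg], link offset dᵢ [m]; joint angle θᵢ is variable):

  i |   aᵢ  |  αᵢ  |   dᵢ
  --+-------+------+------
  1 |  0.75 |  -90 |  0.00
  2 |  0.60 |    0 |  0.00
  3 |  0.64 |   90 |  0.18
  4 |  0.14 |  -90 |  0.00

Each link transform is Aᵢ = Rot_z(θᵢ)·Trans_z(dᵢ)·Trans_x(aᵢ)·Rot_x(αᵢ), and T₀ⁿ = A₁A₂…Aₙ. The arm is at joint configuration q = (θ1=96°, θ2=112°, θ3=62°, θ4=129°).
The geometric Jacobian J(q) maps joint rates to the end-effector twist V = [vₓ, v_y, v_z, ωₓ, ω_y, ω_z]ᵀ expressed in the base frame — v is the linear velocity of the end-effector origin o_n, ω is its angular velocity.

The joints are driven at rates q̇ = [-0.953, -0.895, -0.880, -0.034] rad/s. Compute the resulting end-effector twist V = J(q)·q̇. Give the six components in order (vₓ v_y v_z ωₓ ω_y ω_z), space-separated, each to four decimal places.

o_n = [-0.2847, -0.0537, -0.6140]
J₁: ẑ×o_n = [0.0537, -0.2847, 0.0000], ω = ẑ
J2: z=[-0.9945, -0.1045, 0.0000] o=[-0.0784, 0.7459, 0.0000] → [0.0642, -0.6106, 0.7736, -0.9945, -0.1045, 0.0000]
J3: z=[-0.9945, -0.1045, 0.0000] o=[-0.0549, 0.5224, -0.5563] → [0.0060, -0.0574, 0.5489, -0.9945, -0.1045, 0.0000]
J4: z=[-0.0109, 0.1040, -0.9945] o=[-0.1674, -0.1295, -0.6232] → [0.0763, 0.1168, 0.0114, -0.0109, 0.1040, -0.9945]
V = J·q̇ = [-0.1165, 0.8644, -1.1758, 1.7656, 0.1820, -0.9192]

-0.1165 0.8644 -1.1758 1.7656 0.1820 -0.9192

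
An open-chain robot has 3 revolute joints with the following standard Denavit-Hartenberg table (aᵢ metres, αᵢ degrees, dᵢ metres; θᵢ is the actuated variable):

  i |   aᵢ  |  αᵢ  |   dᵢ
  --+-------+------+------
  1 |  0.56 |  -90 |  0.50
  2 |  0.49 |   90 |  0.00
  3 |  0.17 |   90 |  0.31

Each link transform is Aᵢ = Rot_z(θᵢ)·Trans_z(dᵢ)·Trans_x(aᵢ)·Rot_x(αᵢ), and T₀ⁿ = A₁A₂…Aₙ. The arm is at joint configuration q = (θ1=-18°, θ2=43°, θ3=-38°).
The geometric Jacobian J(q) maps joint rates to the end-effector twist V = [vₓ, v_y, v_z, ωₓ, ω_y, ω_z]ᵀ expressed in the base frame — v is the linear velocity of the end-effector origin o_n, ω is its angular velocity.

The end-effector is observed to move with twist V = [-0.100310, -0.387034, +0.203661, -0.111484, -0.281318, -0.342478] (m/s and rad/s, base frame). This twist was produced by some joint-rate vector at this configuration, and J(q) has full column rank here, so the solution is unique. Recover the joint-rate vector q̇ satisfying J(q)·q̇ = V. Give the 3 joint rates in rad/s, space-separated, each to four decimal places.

-0.3220 -0.3020 -0.0280

o_n = [1.1353, -0.4789, 0.3012]
J₁: ẑ×o_n = [0.4789, 1.1353, -0.0000], ω = ẑ
J2: z=[0.3090, 0.9511, 0.0000] o=[0.5326, -0.1730, 0.5000] → [-0.1891, 0.0614, -0.6678, 0.3090, 0.9511, 0.0000]
J3: z=[0.6486, -0.2107, 0.7314] o=[0.8734, -0.2838, 0.1658] → [0.1142, 0.1038, -0.0714, 0.6486, -0.2107, 0.7314]
q̇ = J⁺·V = [-0.3220, -0.3020, -0.0280]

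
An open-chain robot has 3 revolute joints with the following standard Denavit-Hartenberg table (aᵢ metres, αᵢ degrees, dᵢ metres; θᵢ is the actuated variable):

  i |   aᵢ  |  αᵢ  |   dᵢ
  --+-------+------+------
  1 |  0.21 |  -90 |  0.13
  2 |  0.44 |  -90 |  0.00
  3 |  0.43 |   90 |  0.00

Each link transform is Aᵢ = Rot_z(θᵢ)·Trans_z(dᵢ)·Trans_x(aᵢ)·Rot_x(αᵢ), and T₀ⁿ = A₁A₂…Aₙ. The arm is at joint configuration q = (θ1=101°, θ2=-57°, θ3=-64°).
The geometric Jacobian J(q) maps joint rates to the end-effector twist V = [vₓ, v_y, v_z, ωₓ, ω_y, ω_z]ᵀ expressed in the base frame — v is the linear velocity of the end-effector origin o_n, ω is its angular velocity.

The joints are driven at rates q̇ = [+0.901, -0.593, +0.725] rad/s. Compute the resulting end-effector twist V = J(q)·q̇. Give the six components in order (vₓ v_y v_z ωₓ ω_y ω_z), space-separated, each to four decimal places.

o_n = [-0.4848, 0.4684, 0.6571]
J₁: ẑ×o_n = [-0.4684, -0.4848, 0.0000], ω = ẑ
J2: z=[-0.9816, -0.1908, 0.0000] o=[-0.0401, 0.2061, 0.1300] → [-0.1006, 0.5174, -0.3423, -0.9816, -0.1908, 0.0000]
J3: z=[-0.1600, 0.8233, -0.5446] o=[-0.0858, 0.4414, 0.4990] → [0.1449, 0.2426, 0.3241, -0.1600, 0.8233, -0.5446]
V = J·q̇ = [-0.2574, -0.5677, 0.4380, 0.4661, 0.7100, 0.5061]

-0.2574 -0.5677 0.4380 0.4661 0.7100 0.5061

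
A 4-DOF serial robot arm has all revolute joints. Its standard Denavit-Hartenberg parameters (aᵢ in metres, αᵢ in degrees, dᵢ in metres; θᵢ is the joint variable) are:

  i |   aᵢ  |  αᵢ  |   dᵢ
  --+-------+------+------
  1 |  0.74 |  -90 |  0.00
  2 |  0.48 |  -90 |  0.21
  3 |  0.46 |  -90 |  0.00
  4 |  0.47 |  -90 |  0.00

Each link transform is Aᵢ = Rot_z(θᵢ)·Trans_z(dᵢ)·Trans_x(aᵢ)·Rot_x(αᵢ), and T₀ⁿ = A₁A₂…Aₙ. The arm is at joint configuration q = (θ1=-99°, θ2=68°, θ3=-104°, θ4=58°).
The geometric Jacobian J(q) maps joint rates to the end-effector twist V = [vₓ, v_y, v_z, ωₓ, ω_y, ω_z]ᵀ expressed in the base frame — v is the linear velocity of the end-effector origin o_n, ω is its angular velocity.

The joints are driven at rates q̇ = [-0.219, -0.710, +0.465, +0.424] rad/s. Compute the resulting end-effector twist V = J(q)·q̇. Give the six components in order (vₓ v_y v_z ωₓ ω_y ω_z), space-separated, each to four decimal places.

o_n = [0.6953, -1.3505, -0.1367]
J₁: ẑ×o_n = [1.3505, 0.6953, -0.0000], ω = ẑ
J2: z=[0.9877, -0.1564, 0.0000] o=[-0.1158, -0.7309, 0.0000] → [0.0214, 0.1350, -0.4851, 0.9877, -0.1564, 0.0000]
J3: z=[0.1450, 0.9158, -0.3746] o=[0.0635, -0.9413, -0.4450] → [0.1291, -0.2814, -0.6379, 0.1450, 0.9158, -0.3746]
J4: z=[0.1821, -0.3968, -0.8996] o=[0.5109, -0.9700, -0.3419] → [-0.4238, -0.2033, 0.0039, 0.1821, -0.3968, -0.8996]
V = J·q̇ = [-0.4306, -0.4652, 0.0495, -0.5566, 0.3686, -0.7746]

-0.4306 -0.4652 0.0495 -0.5566 0.3686 -0.7746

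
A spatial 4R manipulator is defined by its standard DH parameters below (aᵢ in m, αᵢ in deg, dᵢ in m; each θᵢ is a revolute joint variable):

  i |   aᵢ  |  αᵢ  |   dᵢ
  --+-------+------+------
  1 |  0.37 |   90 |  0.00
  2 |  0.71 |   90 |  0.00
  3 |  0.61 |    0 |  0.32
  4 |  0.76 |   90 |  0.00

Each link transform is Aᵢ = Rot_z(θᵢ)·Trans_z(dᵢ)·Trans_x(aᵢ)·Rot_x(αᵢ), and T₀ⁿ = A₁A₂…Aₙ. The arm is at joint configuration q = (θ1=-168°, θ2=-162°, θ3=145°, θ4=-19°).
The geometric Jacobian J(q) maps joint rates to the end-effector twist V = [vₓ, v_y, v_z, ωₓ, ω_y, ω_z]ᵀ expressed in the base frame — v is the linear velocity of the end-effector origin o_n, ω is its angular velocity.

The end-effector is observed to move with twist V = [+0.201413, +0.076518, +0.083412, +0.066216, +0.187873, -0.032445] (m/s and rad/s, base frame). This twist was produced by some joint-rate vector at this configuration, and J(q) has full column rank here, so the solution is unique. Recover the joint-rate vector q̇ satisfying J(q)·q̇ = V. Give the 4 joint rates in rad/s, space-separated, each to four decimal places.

o_n = [-0.6857, 0.8405, 0.3774]
J₁: ẑ×o_n = [-0.8405, -0.6857, 0.0000], ω = ẑ
J2: z=[-0.2079, 0.9781, 0.0000] o=[-0.3619, -0.0769, 0.0000] → [0.3691, 0.0785, 0.1259, -0.2079, 0.9781, 0.0000]
J3: z=[0.3023, 0.0642, 0.9511] o=[0.2986, 0.0635, -0.2194] → [-0.7007, -1.1165, 0.2981, 0.3023, 0.0642, 0.9511]
J4: z=[0.3023, 0.0642, 0.9511] o=[-0.1423, 0.3275, 0.2393] → [-0.4791, -0.5585, 0.1900, 0.3023, 0.0642, 0.9511]
q̇ = J⁺·V = [-0.3520, 0.1700, -0.0170, 0.3530]

-0.3520 0.1700 -0.0170 0.3530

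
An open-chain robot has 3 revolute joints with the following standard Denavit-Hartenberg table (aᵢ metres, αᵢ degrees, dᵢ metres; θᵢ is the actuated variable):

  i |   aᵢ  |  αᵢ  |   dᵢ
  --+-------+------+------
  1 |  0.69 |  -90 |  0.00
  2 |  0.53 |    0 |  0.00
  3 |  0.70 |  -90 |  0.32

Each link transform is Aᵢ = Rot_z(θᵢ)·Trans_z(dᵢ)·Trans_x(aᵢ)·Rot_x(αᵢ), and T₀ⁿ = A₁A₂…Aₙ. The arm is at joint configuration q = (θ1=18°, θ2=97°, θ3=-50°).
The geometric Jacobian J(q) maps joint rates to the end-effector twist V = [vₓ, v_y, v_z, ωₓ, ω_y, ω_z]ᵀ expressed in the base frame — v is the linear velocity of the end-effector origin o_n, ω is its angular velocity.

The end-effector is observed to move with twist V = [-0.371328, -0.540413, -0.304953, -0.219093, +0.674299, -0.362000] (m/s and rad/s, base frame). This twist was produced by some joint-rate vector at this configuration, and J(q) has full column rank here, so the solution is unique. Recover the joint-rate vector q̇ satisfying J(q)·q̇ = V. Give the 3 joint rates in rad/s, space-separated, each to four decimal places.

o_n = [0.9499, 0.6451, -1.0380]
J₁: ẑ×o_n = [-0.6451, 0.9499, 0.0000], ω = ẑ
J2: z=[-0.3090, 0.9511, 0.0000] o=[0.6562, 0.2132, 0.0000] → [-0.9872, -0.3208, -0.4128, -0.3090, 0.9511, 0.0000]
J3: z=[-0.3090, 0.9511, 0.0000] o=[0.5948, 0.1933, -0.5260] → [-0.4869, -0.1582, -0.4774, -0.3090, 0.9511, 0.0000]
q̇ = J⁺·V = [-0.3620, 0.5190, 0.1900]

-0.3620 0.5190 0.1900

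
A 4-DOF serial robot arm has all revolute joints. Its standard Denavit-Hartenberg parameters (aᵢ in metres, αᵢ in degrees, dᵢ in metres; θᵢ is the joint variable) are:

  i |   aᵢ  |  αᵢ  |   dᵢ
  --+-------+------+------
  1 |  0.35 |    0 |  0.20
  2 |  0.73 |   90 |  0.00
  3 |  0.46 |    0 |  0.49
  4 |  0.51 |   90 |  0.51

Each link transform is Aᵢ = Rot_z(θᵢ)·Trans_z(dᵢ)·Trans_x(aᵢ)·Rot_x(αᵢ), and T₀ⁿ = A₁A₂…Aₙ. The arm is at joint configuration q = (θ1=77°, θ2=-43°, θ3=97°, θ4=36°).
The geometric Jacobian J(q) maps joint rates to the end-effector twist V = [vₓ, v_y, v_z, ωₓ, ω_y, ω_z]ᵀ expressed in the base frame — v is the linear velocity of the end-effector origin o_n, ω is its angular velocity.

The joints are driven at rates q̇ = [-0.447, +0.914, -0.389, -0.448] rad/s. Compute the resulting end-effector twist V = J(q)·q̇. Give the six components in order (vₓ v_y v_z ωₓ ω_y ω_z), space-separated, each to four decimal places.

o_n = [0.9083, -0.3056, 1.0296]
J₁: ẑ×o_n = [0.3056, 0.9083, -0.0000], ω = ẑ
J2: z=[0.0000, 0.0000, 1.0000] o=[0.0787, 0.3410, 0.2000] → [0.6467, 0.8296, -0.0000, 0.0000, 0.0000, 1.0000]
J3: z=[0.5592, -0.8290, 0.0000] o=[0.6839, 0.7492, 0.2000] → [-0.6877, -0.4639, -0.4039, 0.5592, -0.8290, 0.0000]
J4: z=[0.5592, -0.8290, 0.0000] o=[0.9115, 0.3117, 0.6566] → [-0.3092, -0.2086, -0.3478, 0.5592, -0.8290, 0.0000]
V = J·q̇ = [0.8605, 0.6261, 0.3129, -0.4680, 0.6939, 0.4670]

0.8605 0.6261 0.3129 -0.4680 0.6939 0.4670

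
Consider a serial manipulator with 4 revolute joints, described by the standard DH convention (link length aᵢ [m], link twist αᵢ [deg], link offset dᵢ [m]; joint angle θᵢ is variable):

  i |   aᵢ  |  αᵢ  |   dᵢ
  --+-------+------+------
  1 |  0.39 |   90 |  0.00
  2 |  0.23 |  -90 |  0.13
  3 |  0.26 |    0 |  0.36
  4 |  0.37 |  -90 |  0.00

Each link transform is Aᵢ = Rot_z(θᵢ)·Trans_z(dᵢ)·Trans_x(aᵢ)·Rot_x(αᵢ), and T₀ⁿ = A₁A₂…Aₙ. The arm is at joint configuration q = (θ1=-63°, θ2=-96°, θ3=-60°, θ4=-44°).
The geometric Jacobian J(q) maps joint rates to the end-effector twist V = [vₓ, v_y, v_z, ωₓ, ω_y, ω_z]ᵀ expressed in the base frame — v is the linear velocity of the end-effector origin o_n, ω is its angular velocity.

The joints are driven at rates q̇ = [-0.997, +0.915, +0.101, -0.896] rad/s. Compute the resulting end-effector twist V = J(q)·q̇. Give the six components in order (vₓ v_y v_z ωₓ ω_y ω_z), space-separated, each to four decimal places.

o_n = [-0.3096, -0.9655, -0.3066]
J₁: ẑ×o_n = [0.9655, -0.3096, 0.0000], ω = ẑ
J2: z=[-0.8910, -0.4540, 0.0000] o=[0.1771, -0.3475, 0.0000] → [0.1392, -0.2732, 0.3298, -0.8910, -0.4540, 0.0000]
J3: z=[0.4515, -0.8861, -0.1045] o=[0.0503, -0.3851, -0.2287] → [0.0084, 0.0728, -0.5810, 0.4515, -0.8861, -0.1045]
J4: z=[0.4515, -0.8861, -0.1045] o=[0.0061, -0.7942, -0.3957] → [-0.0968, -0.0072, -0.3570, 0.4515, -0.8861, -0.1045]
V = J·q̇ = [-0.7477, 0.0725, 0.5630, -1.1742, 0.2891, -0.9139]

-0.7477 0.0725 0.5630 -1.1742 0.2891 -0.9139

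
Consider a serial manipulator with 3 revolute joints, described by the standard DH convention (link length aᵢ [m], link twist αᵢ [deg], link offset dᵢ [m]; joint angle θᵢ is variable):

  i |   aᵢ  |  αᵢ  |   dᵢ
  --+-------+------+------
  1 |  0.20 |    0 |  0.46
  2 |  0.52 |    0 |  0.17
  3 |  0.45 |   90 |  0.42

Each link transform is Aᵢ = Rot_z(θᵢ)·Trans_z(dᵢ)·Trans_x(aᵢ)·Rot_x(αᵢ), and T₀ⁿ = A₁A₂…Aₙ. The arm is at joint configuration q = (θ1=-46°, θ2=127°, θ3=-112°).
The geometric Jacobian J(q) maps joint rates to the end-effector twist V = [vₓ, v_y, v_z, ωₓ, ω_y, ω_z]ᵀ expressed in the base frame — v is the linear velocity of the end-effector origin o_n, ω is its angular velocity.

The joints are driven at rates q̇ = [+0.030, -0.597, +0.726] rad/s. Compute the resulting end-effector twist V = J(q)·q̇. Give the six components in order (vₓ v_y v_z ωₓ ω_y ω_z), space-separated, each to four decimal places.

0.3324 0.0194 0.0000 0.0000 0.0000 0.1590

o_n = [0.6060, 0.1380, 1.0500]
J₁: ẑ×o_n = [-0.1380, 0.6060, 0.0000], ω = ẑ
J2: z=[0.0000, 0.0000, 1.0000] o=[0.1389, -0.1439, 0.4600] → [-0.2818, 0.4671, 0.0000, 0.0000, 0.0000, 1.0000]
J3: z=[0.0000, 0.0000, 1.0000] o=[0.2203, 0.3697, 0.6300] → [0.2318, 0.3857, -0.0000, 0.0000, 0.0000, 1.0000]
V = J·q̇ = [0.3324, 0.0194, 0.0000, 0.0000, 0.0000, 0.1590]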